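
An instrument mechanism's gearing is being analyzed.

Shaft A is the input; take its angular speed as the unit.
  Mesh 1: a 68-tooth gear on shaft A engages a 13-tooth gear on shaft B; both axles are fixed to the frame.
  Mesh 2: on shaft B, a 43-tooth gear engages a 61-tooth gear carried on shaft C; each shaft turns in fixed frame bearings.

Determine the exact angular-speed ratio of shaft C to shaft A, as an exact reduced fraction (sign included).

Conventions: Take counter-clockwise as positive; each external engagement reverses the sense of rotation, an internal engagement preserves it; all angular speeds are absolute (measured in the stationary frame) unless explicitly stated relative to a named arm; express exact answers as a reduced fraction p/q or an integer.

2924/793

class = fixed-axis compound train [2 meshes; 2 ratios multiply, 2 sense flips]
mesh 1 [68T→13T]: running ratio 68/13, sense −
mesh 2 [43T→61T]: running ratio 2924/793, sense +
ω_out/ω_in = 2924/793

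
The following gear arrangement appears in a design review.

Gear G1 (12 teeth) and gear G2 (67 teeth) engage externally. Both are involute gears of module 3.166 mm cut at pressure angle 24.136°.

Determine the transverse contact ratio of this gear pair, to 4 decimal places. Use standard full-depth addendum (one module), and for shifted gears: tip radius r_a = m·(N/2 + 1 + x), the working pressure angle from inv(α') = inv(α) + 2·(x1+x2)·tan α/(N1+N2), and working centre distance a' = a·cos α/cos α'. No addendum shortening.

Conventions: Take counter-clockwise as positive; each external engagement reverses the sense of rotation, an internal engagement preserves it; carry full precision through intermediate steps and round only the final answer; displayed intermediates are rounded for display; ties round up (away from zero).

recognized (one external pair, fixed centres): single-mesh tooth geometry, m = 3.166, N1 = 12, N2 = 67
base radii: r_b1 = 17.335321, r_b2 = 96.788875
tip radii: r_a1 = 22.162000, r_a2 = 109.227000
no profile shift: α' = α, a' = a
action lengths: √(r_a1²−r_b1²) = 13.807277, √(r_a2²−r_b2²) = 50.620659
base pitch p_b = π·m·cos α = 9.076753
CR = (13.807277 + 50.620659 − 125.057000·sin 24.13600°)/9.076753 = 1.464360
contact ratio ≈ 1.4644

1.4644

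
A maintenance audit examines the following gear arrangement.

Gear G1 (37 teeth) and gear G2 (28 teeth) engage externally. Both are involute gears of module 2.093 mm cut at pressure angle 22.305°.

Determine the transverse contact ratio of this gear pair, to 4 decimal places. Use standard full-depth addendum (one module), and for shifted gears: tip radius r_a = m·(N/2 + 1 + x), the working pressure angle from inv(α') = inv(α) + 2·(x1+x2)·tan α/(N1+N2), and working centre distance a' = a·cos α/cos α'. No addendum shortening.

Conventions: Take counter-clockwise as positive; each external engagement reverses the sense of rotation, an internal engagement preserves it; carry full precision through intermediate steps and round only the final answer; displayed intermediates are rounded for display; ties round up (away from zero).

1.5736

recognized (one external pair, fixed centres): single-mesh tooth geometry, m = 2.093, N1 = 37, N2 = 28
base radii: r_b1 = 35.823301, r_b2 = 27.109525
tip radii: r_a1 = 40.813500, r_a2 = 31.395000
no profile shift: α' = α, a' = a
action lengths: √(r_a1²−r_b1²) = 19.555892, √(r_a2²−r_b2²) = 15.834131
base pitch p_b = π·m·cos α = 6.083363
CR = (19.555892 + 15.834131 − 68.022500·sin 22.30500°)/6.083363 = 1.573632
contact ratio ≈ 1.5736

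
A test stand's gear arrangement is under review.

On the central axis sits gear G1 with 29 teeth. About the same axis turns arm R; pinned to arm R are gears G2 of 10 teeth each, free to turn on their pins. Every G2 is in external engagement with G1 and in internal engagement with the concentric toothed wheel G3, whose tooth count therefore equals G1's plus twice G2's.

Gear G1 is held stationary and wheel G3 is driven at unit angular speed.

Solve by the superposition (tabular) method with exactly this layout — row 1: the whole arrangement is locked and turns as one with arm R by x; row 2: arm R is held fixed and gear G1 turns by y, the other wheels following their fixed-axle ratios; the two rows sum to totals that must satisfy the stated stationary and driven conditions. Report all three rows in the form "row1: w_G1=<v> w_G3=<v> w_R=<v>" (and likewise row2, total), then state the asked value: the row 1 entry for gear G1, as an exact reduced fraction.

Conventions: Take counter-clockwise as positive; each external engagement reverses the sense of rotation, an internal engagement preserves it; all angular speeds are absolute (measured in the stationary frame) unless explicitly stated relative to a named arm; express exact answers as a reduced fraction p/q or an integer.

row1: w_G1=49/78 w_G3=49/78 w_R=49/78
row2: w_G1=-49/78 w_G3=29/78 w_R=0
total: w_G1=0 w_G3=1 w_R=49/78
asked value: 49/78

class = planetary set [G3 = 29+2·10 = 49; Willis about the carrier]
row 1: whole set turns with the arm by x
superposition row 2 [arm held]: sun y, ring −(29/49)·y, arm 0
boundary: total ω_sun = x + y = 0 and total ω_ring = x − (29/49)·y = 1  ⇒  y = -49/78, x = 49/78
row 2 ring = −(29/49)·(-49/78) = 29/78
totals (row 1 + row 2): sun 49/78 + (-49/78) = 0, ring 49/78 + 29/78 = 1, arm 49/78 + 0 = 49/78
asked cell (row1, sun) = 49/78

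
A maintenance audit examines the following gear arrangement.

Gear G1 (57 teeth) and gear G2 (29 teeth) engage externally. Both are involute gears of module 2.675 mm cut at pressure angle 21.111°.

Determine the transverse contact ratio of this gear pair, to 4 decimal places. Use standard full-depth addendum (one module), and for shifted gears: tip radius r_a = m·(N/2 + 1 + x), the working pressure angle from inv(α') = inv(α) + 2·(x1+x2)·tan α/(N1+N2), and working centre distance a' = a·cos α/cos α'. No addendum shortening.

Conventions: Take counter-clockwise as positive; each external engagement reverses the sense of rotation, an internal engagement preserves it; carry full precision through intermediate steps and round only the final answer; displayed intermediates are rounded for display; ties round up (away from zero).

1.6590

class = single-mesh tooth geometry [involute pair 57T × 29T, m = 2.675]
base radii: r_b1 = 71.120775, r_b2 = 36.184254
tip radii: r_a1 = 78.912500, r_a2 = 41.462500
no profile shift: α' = α, a' = a
action lengths: √(r_a1²−r_b1²) = 34.190906, √(r_a2²−r_b2²) = 20.244473
base pitch p_b = π·m·cos α = 7.839737
CR = (34.190906 + 20.244473 − 115.025000·sin 21.11100°)/7.839737 = 1.659003
contact ratio ≈ 1.6590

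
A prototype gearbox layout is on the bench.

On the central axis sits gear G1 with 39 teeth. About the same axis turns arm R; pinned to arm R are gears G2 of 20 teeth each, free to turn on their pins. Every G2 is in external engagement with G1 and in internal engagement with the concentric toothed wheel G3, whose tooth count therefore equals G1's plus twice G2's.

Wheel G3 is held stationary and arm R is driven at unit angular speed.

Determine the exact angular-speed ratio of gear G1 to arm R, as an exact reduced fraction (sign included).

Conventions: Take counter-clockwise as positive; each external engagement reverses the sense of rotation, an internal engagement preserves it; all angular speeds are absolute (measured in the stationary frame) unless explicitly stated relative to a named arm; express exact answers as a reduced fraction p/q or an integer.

class = planetary set [G3 = 39+2·20 = 79; Willis about the carrier]
ring teeth: 39 + 2·20 = 79
39(ω_sun−ω_arm) = −79(ω_ring−ω_arm),  ω_ring = 0, ω_arm = 1
ω_sun = 1 − (79/39)(0−1) = 118/39
ω_out/ω_in = 118/39

118/39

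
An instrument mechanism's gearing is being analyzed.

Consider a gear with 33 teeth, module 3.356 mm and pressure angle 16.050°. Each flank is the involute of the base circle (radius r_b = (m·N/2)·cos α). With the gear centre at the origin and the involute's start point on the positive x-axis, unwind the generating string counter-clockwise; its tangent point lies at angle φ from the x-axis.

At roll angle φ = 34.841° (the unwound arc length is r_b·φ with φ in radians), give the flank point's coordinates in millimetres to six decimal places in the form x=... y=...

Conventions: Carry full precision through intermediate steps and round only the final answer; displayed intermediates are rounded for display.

x=62.163397 y=3.843054

recognized (one wheel, involute flank): single-mesh tooth geometry, m = 3.356, N = 33
pitch radius r_p = m·N/2 = 3.356·33/2 = 55.374000
base radius r_b = r_p·cos α = 55.374000·cos 16.050° = 53.215565
roll angle φ = 34.841° = 0.60809016 rad
x = r_b·(cos φ + φ·sin φ) = 62.163397
y = r_b·(sin φ − φ·cos φ) = 3.843054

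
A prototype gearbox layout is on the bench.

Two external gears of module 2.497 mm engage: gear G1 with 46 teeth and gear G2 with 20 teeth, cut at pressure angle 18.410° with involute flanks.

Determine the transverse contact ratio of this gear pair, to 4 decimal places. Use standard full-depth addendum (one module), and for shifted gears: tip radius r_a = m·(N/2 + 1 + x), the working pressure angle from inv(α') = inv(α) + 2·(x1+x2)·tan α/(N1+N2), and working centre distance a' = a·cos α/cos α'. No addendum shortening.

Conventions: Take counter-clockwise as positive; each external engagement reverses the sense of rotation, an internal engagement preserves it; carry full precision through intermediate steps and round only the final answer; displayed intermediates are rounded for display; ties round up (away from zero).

topology: single-mesh involute geometry — m = 2.497, 46T/20T pair
base radii: r_b1 = 54.491733, r_b2 = 23.692058
tip radii: r_a1 = 59.928000, r_a2 = 27.467000
no profile shift: α' = α, a' = a
action lengths: √(r_a1²−r_b1²) = 24.940252, √(r_a2²−r_b2²) = 13.896851
base pitch p_b = π·m·cos α = 7.443080
CR = (24.940252 + 13.896851 − 82.401000·sin 18.41000°)/7.443080 = 1.721554
contact ratio ≈ 1.7216

1.7216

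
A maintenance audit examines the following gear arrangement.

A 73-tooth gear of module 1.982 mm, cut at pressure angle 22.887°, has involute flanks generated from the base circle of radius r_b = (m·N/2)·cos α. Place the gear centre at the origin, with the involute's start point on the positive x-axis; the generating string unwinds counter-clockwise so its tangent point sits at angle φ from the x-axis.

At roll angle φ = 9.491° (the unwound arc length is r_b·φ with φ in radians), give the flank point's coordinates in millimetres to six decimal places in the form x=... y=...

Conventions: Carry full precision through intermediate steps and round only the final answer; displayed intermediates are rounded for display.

recognized (one wheel, involute flank): single-mesh tooth geometry, m = 1.982, N = 73
pitch radius r_p = m·N/2 = 1.982·73/2 = 72.343000
base radius r_b = r_p·cos α = 72.343000·cos 22.887° = 66.647701
roll angle φ = 9.491° = 0.16564920 rad
x = r_b·(cos φ + φ·sin φ) = 67.555833
y = r_b·(sin φ − φ·cos φ) = 0.100702

x=67.555833 y=0.100702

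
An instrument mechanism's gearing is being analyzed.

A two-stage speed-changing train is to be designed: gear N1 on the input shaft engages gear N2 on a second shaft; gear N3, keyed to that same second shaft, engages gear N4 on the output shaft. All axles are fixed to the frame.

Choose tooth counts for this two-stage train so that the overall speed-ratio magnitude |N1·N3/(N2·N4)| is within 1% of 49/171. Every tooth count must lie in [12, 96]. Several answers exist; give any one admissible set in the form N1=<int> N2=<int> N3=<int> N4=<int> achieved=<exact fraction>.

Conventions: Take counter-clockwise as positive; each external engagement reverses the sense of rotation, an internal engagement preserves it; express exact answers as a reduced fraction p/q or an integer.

N1=14 N2=12 N3=14 N4=57 achieved=49/171

2-stage fixed-axis compound train for ratio 49/171
target = 49/171 in lowest terms: an exact hit needs N1·N3 = k·49 and N2·N4 = k·171 for one integer k, every count in [12, 96]; additionally prefer no 1:1 stage (N1 ≠ N2, N3 ≠ N4)
k = 1…3: no 1:1-free in-range split of k·49 and k·171 into factor pairs; take k = 4
k = 4: N1·N3 = 196 = 14·14, N2·N4 = 684 = 12·57
achieved = 14·14/(12·57) = 49/171; |achieved − target| = 0 ≤ 49/17100 ✓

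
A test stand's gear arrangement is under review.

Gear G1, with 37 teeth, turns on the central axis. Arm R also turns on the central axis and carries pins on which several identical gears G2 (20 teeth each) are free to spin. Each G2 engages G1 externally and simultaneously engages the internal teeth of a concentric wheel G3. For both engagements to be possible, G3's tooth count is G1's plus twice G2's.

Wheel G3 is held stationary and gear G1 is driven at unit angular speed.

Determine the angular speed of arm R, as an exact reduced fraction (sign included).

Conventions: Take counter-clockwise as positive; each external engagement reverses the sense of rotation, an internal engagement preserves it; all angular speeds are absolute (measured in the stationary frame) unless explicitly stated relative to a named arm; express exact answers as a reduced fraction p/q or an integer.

planetary set (37T centre, 20T on arm, 77T internal) — Willis relation
ring teeth: 37 + 2·20 = 77
37(ω_sun−ω_arm) = −77(ω_ring−ω_arm),  ω_ring = 0, ω_sun = 1
37(1−ω_arm) = −77(0−ω_arm)  ⇒  114·ω_arm = 37  ⇒  ω_arm = 37/114
exact speed ratio = 37/114

37/114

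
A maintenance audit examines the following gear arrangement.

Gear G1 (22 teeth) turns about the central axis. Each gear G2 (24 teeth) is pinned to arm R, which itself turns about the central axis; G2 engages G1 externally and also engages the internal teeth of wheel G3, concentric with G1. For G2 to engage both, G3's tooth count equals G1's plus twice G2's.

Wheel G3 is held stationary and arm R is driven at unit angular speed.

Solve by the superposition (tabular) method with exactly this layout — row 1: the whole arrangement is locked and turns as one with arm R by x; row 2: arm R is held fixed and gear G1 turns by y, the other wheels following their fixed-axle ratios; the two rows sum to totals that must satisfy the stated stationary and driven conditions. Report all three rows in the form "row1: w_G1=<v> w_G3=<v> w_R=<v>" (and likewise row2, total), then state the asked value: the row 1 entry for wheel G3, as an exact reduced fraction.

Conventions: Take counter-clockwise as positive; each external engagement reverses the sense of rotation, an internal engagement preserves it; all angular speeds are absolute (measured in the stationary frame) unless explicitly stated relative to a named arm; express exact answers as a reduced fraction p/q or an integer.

row1: w_G1=1 w_G3=1 w_R=1
row2: w_G1=35/11 w_G3=-1 w_R=0
total: w_G1=46/11 w_G3=0 w_R=1
asked value: 1

topology: planetary set — G1 22T / G2 24T / G3 70T, arm = carrier (Willis)
row 1: whole set turns with the arm by x
superposition row 2 [arm held]: sun y, ring −(22/70)·y, arm 0
boundary: total ω_ring = x − (22/70)·y = 0 and total ω_arm = x = 1  ⇒  y = 35/11, x = 1
row 2 ring = −(22/70)·35/11 = -1
totals (row 1 + row 2): sun 1 + 35/11 = 46/11, ring 1 + (-1) = 0, arm 1 + 0 = 1
asked cell (row1, ring) = 1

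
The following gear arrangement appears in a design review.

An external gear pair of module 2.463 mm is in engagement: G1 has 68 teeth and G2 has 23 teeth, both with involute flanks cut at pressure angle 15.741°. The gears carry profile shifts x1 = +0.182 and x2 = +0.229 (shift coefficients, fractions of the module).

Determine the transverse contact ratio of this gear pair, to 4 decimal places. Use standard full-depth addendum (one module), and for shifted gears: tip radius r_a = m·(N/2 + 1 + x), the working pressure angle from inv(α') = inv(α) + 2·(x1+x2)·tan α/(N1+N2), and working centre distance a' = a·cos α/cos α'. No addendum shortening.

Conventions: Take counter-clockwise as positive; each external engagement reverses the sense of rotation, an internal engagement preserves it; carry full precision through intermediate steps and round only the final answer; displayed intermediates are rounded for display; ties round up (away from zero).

recognized (one external pair, fixed centres): single-mesh tooth geometry, m = 2.463, N1 = 68, N2 = 23
base radii: r_b1 = 80.601496, r_b2 = 27.262271
tip radii: r_a1 = 86.653266, r_a2 = 31.351527
inv(α') = inv(15.741°) + 2·(+0.182+0.229)·tan α/(68+23) = 0.00967335  ⇒  α' = 17.38811°
a' = a·cos α / cos α' = 112.0665·cos 15.741°/cos 17.38811° = 113.028923
action lengths: √(r_a1²−r_b1²) = 31.814892, √(r_a2²−r_b2²) = 15.481823
base pitch p_b = π·m·cos α = 7.447561
CR = (31.814892 + 15.481823 − 113.028923·sin 17.38811°)/7.447561 = 1.815203
contact ratio ≈ 1.8152

1.8152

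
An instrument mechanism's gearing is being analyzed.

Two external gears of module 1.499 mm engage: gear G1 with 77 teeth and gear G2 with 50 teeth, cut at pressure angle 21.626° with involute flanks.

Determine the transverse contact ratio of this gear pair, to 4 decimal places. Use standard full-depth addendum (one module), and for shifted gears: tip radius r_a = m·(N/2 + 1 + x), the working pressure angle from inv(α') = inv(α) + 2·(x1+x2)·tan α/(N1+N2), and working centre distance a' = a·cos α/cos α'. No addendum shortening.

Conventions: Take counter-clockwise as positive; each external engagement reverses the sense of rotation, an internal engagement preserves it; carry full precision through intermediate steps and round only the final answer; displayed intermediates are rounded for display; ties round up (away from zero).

class = single-mesh tooth geometry [involute pair 77T × 50T, m = 1.499]
base radii: r_b1 = 53.649149, r_b2 = 34.837110
tip radii: r_a1 = 59.210500, r_a2 = 38.974000
no profile shift: α' = α, a' = a
action lengths: √(r_a1²−r_b1²) = 25.052985, √(r_a2²−r_b2²) = 17.474222
base pitch p_b = π·m·cos α = 4.377760
CR = (25.052985 + 17.474222 − 95.186500·sin 21.62600°)/4.377760 = 1.700998
contact ratio ≈ 1.7010

1.7010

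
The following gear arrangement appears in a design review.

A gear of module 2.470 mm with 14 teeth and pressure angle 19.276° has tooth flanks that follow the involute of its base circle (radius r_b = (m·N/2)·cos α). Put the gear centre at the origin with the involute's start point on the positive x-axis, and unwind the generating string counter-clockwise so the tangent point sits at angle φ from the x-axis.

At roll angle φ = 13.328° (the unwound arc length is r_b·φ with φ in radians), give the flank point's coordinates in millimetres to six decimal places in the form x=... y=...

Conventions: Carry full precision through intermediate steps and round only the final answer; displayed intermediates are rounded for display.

x=16.756319 y=0.068107

class = single-mesh tooth geometry [base-circle involute, m = 2.470, 14T]
pitch radius r_p = m·N/2 = 2.470·14/2 = 17.290000
base radius r_b = r_p·cos α = 17.290000·cos 19.276° = 16.320711
roll angle φ = 13.328° = 0.23261748 rad
x = r_b·(cos φ + φ·sin φ) = 16.756319
y = r_b·(sin φ − φ·cos φ) = 0.068107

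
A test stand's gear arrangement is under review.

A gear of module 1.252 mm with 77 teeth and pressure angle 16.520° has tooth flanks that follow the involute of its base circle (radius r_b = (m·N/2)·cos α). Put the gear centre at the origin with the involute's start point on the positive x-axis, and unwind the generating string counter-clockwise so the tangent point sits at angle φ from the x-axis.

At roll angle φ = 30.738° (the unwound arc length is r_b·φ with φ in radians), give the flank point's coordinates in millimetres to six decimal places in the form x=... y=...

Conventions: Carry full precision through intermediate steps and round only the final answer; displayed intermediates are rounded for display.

x=52.391521 y=2.310700

recognized (one wheel, involute flank): single-mesh tooth geometry, m = 1.252, N = 77
pitch radius r_p = m·N/2 = 1.252·77/2 = 48.202000
base radius r_b = r_p·cos α = 48.202000·cos 16.520° = 46.212247
roll angle φ = 30.738° = 0.53647931 rad
x = r_b·(cos φ + φ·sin φ) = 52.391521
y = r_b·(sin φ − φ·cos φ) = 2.310700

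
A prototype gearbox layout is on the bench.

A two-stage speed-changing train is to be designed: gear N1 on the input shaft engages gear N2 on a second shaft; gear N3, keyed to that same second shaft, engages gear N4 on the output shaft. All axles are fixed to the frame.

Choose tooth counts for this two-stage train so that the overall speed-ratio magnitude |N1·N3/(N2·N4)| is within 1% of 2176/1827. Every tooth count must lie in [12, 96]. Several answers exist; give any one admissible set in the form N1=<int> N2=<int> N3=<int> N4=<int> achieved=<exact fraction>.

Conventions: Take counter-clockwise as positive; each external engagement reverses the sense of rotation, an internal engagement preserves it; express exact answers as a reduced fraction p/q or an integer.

N1=32 N2=21 N3=68 N4=87 achieved=2176/1827

topology: fixed-axis compound train — 2 stages, target 2176/1827
target = 2176/1827 in lowest terms: an exact hit needs N1·N3 = k·2176 and N2·N4 = k·1827 for one integer k, every count in [12, 96]; additionally prefer no 1:1 stage (N1 ≠ N2, N3 ≠ N4)
k = 1: N1·N3 = 2176 = 32·68, N2·N4 = 1827 = 21·87
achieved = 32·68/(21·87) = 2176/1827; |achieved − target| = 0 ≤ 544/45675 ✓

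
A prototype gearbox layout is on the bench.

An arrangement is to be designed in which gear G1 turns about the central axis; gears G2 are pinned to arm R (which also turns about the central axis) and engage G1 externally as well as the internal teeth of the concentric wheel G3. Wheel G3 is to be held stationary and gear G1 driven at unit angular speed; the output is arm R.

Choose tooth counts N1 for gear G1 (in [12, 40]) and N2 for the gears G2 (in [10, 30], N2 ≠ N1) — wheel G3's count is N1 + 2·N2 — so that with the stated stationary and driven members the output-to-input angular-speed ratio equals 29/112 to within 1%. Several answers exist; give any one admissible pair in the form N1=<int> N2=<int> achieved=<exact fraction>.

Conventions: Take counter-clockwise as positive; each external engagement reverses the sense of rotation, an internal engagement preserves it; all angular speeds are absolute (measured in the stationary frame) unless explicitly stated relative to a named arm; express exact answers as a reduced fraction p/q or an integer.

N1=29 N2=27 achieved=29/112

design class (target 29/112): planetary set
Willis with ω_ring = 0: ω_arm/ω_sun = N1/(N1+N3); set equal to 29/112  ⇒  N3/N1 = 1/(29/112) − 1 = 83/29
N3 = N1 + 2·N2  ⇒  N2/N1 = (N3/N1 − 1)/2 = (83/29 − 1)/2 = 27/29
smallest multiple with N1 ≥ 12 and N2 ≥ 10: k = 1  ⇒  N1 = 1·29 = 29, N2 = 1·27 = 27 (N1 ≤ 40, N2 ≤ 30, N2 ≠ N1 ✓), N3 = 29 + 2·27 = 83
check: N1/(N1+N3) with N1 = 29, N3 = 83 gives 29/112; |achieved − target| = 0 ≤ 29/11200 ✓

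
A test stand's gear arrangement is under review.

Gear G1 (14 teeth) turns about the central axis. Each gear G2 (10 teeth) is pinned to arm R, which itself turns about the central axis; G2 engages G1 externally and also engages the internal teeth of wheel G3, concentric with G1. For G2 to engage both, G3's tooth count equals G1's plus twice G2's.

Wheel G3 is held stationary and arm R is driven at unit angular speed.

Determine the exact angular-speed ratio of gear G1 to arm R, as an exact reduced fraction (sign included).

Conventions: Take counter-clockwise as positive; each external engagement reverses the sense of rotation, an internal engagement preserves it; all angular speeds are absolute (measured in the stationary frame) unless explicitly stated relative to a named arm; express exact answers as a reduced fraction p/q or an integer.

24/7

class = planetary set [G3 = 14+2·10 = 34; Willis about the carrier]
ring teeth: 14 + 2·10 = 34
14(ω_sun−ω_arm) = −34(ω_ring−ω_arm),  ω_ring = 0, ω_arm = 1
ω_sun = 1 − (34/14)(0−1) = 24/7
ω_out/ω_in = 24/7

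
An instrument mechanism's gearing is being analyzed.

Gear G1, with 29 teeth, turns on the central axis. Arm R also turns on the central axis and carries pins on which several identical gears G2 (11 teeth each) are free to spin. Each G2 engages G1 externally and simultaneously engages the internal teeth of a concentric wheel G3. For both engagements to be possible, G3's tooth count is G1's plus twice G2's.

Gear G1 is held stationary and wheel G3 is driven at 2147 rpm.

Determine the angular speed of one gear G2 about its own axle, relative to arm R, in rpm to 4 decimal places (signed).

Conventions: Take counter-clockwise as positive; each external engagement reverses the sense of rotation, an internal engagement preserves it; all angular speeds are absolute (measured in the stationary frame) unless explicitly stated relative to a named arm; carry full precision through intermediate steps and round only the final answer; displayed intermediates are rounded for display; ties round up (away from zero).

+3608.4239 rpm

recognized (axles ride arm R): planetary set, 29/11/51 teeth
normalise by the input: solve with ω_ring = 1, then scale by 2147 rpm
ring teeth: 29 + 2·11 = 51
29(ω_sun−ω_arm) = −51(ω_ring−ω_arm),  ω_sun = 0, ω_ring = 1
29(0−ω_arm) = −51(1−ω_arm)  ⇒  80·ω_arm = 51  ⇒  ω_arm = 51/80
sun–planet mesh: 29·(0−51/80) = −11·(ω_p−ω_arm)  ⇒  ω_p−ω_arm = 1479/880
scale: ω_p−ω_arm = 1479/880 × 2147 rpm = +3608.4239 rpm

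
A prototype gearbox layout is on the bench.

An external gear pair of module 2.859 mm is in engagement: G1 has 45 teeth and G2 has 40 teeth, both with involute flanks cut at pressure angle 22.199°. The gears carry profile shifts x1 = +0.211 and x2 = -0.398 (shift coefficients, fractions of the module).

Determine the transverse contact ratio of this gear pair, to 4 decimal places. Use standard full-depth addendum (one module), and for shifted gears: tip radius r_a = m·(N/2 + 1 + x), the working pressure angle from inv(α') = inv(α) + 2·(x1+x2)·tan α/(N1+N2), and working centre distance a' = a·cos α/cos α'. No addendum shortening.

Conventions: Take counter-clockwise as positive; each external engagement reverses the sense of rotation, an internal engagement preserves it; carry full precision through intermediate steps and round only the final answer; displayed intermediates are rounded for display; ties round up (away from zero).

topology: single-mesh involute geometry — m = 2.859, 45T/40T pair
base radii: r_b1 = 59.559364, r_b2 = 52.941657
tip radii: r_a1 = 67.789749, r_a2 = 58.901118
inv(α') = inv(22.199°) + 2·(+0.211-0.398)·tan α/(45+40) = 0.01883092  ⇒  α' = 21.56119°
a' = a·cos α / cos α' = 121.5075·cos 22.199°/cos 21.56119° = 120.965509
action lengths: √(r_a1²−r_b1²) = 32.374870, √(r_a2²−r_b2²) = 25.817100
base pitch p_b = π·m·cos α = 8.316056
CR = (32.374870 + 25.817100 − 120.965509·sin 21.56119°)/8.316056 = 1.651959
contact ratio ≈ 1.6520

1.6520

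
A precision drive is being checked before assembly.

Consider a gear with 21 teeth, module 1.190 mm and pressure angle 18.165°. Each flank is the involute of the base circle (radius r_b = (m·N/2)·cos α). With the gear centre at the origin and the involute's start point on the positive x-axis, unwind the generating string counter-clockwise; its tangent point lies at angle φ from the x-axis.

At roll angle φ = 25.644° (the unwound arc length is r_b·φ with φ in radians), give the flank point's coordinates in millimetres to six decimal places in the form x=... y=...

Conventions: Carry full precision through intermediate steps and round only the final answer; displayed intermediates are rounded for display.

single-mesh involute tooth geometry (21T wheel at module 1.190)
pitch radius r_p = m·N/2 = 1.190·21/2 = 12.495000
base radius r_b = r_p·cos α = 12.495000·cos 18.165° = 11.872283
roll angle φ = 25.644° = 0.44757223 rad
x = r_b·(cos φ + φ·sin φ) = 13.002523
y = r_b·(sin φ − φ·cos φ) = 0.347758

x=13.002523 y=0.347758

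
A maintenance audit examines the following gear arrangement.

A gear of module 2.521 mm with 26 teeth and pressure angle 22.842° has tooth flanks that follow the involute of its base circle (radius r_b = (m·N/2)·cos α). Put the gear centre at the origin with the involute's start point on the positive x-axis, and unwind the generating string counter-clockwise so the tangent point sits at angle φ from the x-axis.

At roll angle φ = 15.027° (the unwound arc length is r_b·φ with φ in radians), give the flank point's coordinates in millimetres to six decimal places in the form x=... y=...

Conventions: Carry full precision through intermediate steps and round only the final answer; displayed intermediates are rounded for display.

single-mesh involute tooth geometry (26T wheel at module 2.521)
pitch radius r_p = m·N/2 = 2.521·26/2 = 32.773000
base radius r_b = r_p·cos α = 32.773000·cos 22.842° = 30.202903
roll angle φ = 15.027° = 0.26227063 rad
x = r_b·(cos φ + φ·sin φ) = 31.223875
y = r_b·(sin φ − φ·cos φ) = 0.180379

x=31.223875 y=0.180379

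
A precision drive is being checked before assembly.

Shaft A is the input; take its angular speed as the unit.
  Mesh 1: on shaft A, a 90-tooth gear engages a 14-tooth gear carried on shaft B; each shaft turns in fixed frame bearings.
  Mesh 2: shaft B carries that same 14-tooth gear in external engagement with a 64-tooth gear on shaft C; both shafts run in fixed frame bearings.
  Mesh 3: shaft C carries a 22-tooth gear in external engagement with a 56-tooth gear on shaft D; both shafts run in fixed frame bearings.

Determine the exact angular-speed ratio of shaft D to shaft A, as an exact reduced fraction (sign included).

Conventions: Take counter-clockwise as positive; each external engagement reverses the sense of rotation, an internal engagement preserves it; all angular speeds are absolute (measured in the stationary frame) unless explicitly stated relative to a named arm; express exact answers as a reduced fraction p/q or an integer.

class = fixed-axis compound train [3 meshes; 3 ratios multiply, 3 sense flips]
mesh 1 [90T→14T]: running ratio 45/7, sense −
mesh 2 [14T→64T]: running ratio 45/32, sense +
mesh 3 [22T→56T]: running ratio 495/896, sense −
ω_out/ω_in = -495/896

-495/896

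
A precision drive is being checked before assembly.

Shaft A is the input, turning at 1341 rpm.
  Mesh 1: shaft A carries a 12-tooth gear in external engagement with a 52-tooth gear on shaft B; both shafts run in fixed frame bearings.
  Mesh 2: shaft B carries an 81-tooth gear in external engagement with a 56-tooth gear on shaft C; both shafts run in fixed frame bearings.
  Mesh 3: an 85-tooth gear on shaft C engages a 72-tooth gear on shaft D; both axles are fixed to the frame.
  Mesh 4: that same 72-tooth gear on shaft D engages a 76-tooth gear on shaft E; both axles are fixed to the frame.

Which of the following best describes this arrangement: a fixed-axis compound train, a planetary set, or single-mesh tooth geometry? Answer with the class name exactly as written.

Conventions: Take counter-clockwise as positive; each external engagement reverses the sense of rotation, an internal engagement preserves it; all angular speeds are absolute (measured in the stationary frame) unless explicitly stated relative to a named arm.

fixed-axis compound train

topology: fixed-axis compound train — 4 meshes, A→E
classification: fixed-axis compound train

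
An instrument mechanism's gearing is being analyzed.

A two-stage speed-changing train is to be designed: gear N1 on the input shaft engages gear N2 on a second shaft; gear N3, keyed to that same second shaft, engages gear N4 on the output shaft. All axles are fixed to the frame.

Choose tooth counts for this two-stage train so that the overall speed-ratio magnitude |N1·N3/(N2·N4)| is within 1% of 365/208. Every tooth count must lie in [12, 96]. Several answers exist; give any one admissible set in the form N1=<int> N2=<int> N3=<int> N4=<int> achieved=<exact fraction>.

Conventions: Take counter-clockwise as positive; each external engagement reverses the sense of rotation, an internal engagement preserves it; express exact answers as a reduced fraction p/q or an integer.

design class (target 365/208): fixed-axis compound train
target = 365/208 in lowest terms: an exact hit needs N1·N3 = k·365 and N2·N4 = k·208 for one integer k, every count in [12, 96]; additionally prefer no 1:1 stage (N1 ≠ N2, N3 ≠ N4)
k = 1…2: no 1:1-free in-range split of k·365 and k·208 into factor pairs; take k = 3
k = 3: N1·N3 = 1095 = 15·73, N2·N4 = 624 = 12·52
achieved = 15·73/(12·52) = 365/208; |achieved − target| = 0 ≤ 73/4160 ✓

N1=15 N2=12 N3=73 N4=52 achieved=365/208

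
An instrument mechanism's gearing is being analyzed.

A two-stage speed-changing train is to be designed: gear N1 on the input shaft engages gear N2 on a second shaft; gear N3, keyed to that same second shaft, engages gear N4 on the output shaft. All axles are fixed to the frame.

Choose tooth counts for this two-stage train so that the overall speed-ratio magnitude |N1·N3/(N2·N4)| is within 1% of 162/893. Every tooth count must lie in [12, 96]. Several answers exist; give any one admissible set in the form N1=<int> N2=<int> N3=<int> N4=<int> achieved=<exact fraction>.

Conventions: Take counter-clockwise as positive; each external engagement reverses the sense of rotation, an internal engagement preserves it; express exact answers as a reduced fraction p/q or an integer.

N1=12 N2=19 N3=27 N4=94 achieved=162/893

topology: fixed-axis compound train — 2 stages, target 162/893
target = 162/893 in lowest terms: an exact hit needs N1·N3 = k·162 and N2·N4 = k·893 for one integer k, every count in [12, 96]; additionally prefer no 1:1 stage (N1 ≠ N2, N3 ≠ N4)
k = 1: no 1:1-free in-range split of k·162 and k·893 into factor pairs; take k = 2
k = 2: N1·N3 = 324 = 12·27, N2·N4 = 1786 = 19·94
achieved = 12·27/(19·94) = 162/893; |achieved − target| = 0 ≤ 81/44650 ✓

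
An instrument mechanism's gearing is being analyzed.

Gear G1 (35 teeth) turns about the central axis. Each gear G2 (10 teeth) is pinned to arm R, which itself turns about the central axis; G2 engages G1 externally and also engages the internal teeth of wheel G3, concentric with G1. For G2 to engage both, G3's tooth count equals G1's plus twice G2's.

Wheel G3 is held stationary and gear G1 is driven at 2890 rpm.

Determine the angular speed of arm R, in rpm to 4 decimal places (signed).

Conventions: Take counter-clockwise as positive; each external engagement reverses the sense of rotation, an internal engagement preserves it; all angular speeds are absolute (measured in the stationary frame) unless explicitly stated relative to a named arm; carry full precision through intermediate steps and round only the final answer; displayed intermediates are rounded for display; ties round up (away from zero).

recognized (axles ride arm R): planetary set, 35/10/55 teeth
normalise by the input: solve with ω_sun = 1, then scale by 2890 rpm
ring teeth: 35 + 2·10 = 55
35(ω_sun−ω_arm) = −55(ω_ring−ω_arm),  ω_ring = 0, ω_sun = 1
35(1−ω_arm) = −55(0−ω_arm)  ⇒  90·ω_arm = 35  ⇒  ω_arm = 7/18
scale: ω_arm = 7/18 × 2890 rpm = +1123.8889 rpm

+1123.8889 rpm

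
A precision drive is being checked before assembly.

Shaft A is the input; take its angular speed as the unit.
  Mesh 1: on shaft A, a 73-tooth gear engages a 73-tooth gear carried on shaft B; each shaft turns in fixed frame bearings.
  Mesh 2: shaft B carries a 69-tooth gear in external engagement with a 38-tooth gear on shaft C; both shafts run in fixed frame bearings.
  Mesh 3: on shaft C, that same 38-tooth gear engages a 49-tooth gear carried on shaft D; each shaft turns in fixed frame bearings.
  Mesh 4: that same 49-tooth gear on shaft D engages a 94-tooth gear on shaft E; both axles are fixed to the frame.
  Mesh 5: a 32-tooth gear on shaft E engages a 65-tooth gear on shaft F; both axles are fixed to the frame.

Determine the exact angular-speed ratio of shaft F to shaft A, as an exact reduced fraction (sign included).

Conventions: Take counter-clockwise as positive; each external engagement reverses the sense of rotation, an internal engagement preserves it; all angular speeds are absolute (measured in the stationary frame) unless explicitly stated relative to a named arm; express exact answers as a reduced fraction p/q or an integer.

class = fixed-axis compound train [5 meshes; 5 ratios multiply, 5 sense flips]
mesh 1 [73T→73T]: running ratio 1, sense −
mesh 2 [69T→38T]: running ratio 69/38, sense +
mesh 3 [38T→49T]: running ratio 69/49, sense −
mesh 4 [49T→94T]: running ratio 69/94, sense +
mesh 5 [32T→65T]: running ratio 1104/3055, sense −
ω_out/ω_in = -1104/3055

-1104/3055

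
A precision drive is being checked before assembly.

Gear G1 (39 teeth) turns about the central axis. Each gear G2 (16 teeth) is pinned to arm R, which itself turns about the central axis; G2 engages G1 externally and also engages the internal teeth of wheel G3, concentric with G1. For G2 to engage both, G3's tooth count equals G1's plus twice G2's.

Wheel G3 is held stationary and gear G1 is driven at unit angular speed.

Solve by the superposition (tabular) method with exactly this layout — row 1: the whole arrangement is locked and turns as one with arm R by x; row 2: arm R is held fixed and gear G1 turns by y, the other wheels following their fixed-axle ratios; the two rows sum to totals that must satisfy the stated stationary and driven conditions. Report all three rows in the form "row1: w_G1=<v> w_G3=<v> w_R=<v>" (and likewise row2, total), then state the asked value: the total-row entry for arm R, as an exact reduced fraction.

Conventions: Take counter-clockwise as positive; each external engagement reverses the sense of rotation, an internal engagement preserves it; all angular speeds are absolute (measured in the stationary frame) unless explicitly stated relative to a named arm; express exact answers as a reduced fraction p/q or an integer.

row1: w_G1=39/110 w_G3=39/110 w_R=39/110
row2: w_G1=71/110 w_G3=-39/110 w_R=0
total: w_G1=1 w_G3=0 w_R=39/110
asked value: 39/110

class = planetary set [G3 = 39+2·16 = 71; Willis about the carrier]
row 1 — lock + rotate with arm: ω_sun = ω_ring = ω_arm = x
row 2: sun turns y, ring = −(39/71)·y, arm 0
boundary: total ω_ring = x − (39/71)·y = 0 and total ω_sun = x + y = 1  ⇒  y = 71/110, x = 39/110
row 2 ring = −(39/71)·71/110 = -39/110
totals (row 1 + row 2): sun 39/110 + 71/110 = 1, ring 39/110 + (-39/110) = 0, arm 39/110 + 0 = 39/110
asked cell (total, arm) = 39/110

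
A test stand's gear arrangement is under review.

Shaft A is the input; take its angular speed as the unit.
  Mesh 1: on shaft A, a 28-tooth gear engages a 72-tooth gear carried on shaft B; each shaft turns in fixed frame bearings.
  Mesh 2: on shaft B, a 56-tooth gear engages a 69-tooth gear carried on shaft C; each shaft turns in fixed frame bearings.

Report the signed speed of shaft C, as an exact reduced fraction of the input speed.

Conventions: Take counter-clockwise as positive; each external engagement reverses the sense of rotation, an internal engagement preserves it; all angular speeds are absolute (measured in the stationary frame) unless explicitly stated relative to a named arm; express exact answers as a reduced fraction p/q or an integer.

2-mesh fixed-axis compound train (all bearings frame-fixed)
mesh 1 [28T→72T]: |ω|/ω_in = 1×28/72 = 7/18, sense flips to −
mesh 2 [56T→69T]: |ω|/ω_in = (7/18)×56/69 = 196/621, sense flips to +
signed output speed (× input speed) = 196/621

196/621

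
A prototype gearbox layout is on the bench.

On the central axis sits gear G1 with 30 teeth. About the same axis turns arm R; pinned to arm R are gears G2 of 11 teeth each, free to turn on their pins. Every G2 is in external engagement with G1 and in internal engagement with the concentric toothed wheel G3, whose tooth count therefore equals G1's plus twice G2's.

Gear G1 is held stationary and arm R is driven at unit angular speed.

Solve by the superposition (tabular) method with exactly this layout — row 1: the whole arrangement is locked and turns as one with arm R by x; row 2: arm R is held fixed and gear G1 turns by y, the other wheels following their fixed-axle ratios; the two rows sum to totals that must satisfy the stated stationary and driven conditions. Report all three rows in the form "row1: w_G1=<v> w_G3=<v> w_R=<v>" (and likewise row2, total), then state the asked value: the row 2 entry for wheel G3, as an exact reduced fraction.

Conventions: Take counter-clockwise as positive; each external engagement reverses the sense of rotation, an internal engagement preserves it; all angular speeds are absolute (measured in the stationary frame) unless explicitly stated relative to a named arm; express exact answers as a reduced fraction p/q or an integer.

row1: w_G1=1 w_G3=1 w_R=1
row2: w_G1=-1 w_G3=15/26 w_R=0
total: w_G1=0 w_G3=41/26 w_R=1
asked value: 15/26

class = planetary set [G3 = 30+2·11 = 52; Willis about the carrier]
superposition row 1 [locked train]: every member turns x
row 2 — arm fixed, fixed-axis ratios: sun y, ring −(30/52)·y, arm 0
boundary: total ω_sun = x + y = 0 and total ω_arm = x = 1  ⇒  y = -1, x = 1
row 2 ring = −(30/52)·(-1) = 15/26
totals (row 1 + row 2): sun 1 + (-1) = 0, ring 1 + 15/26 = 41/26, arm 1 + 0 = 1
asked cell (row2, ring) = 15/26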